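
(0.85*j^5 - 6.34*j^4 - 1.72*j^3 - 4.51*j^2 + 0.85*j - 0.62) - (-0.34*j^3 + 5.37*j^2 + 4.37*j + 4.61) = 0.85*j^5 - 6.34*j^4 - 1.38*j^3 - 9.88*j^2 - 3.52*j - 5.23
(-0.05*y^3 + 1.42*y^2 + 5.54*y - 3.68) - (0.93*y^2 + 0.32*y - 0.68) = -0.05*y^3 + 0.49*y^2 + 5.22*y - 3.0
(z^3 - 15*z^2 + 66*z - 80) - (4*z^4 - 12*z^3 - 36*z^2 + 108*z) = -4*z^4 + 13*z^3 + 21*z^2 - 42*z - 80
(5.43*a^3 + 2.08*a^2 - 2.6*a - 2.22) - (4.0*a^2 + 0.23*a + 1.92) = 5.43*a^3 - 1.92*a^2 - 2.83*a - 4.14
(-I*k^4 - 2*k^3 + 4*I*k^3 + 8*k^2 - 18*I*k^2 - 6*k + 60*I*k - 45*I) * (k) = -I*k^5 - 2*k^4 + 4*I*k^4 + 8*k^3 - 18*I*k^3 - 6*k^2 + 60*I*k^2 - 45*I*k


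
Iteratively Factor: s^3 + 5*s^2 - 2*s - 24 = (s + 3)*(s^2 + 2*s - 8) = (s + 3)*(s + 4)*(s - 2)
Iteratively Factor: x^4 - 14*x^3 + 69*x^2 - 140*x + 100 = (x - 2)*(x^3 - 12*x^2 + 45*x - 50) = (x - 5)*(x - 2)*(x^2 - 7*x + 10) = (x - 5)*(x - 2)^2*(x - 5)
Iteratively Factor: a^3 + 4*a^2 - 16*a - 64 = (a - 4)*(a^2 + 8*a + 16) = (a - 4)*(a + 4)*(a + 4)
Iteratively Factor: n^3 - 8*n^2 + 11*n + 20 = (n - 4)*(n^2 - 4*n - 5) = (n - 5)*(n - 4)*(n + 1)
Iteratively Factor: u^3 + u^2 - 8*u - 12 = (u + 2)*(u^2 - u - 6) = (u - 3)*(u + 2)*(u + 2)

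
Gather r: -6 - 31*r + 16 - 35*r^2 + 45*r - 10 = -35*r^2 + 14*r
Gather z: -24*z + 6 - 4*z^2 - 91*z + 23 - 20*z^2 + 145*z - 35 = -24*z^2 + 30*z - 6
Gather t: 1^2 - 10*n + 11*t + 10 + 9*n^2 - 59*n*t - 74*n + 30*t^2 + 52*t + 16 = 9*n^2 - 84*n + 30*t^2 + t*(63 - 59*n) + 27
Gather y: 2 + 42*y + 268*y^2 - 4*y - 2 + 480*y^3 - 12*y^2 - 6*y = 480*y^3 + 256*y^2 + 32*y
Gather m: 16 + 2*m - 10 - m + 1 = m + 7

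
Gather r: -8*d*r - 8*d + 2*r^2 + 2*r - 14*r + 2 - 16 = -8*d + 2*r^2 + r*(-8*d - 12) - 14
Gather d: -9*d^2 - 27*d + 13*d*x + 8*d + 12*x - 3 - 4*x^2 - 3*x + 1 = -9*d^2 + d*(13*x - 19) - 4*x^2 + 9*x - 2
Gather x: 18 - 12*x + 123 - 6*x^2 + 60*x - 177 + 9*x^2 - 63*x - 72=3*x^2 - 15*x - 108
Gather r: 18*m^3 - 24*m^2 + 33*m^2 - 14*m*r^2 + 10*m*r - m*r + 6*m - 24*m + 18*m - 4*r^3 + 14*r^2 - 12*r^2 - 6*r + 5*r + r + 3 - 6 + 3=18*m^3 + 9*m^2 + 9*m*r - 4*r^3 + r^2*(2 - 14*m)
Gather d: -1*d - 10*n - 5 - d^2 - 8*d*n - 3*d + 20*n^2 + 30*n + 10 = -d^2 + d*(-8*n - 4) + 20*n^2 + 20*n + 5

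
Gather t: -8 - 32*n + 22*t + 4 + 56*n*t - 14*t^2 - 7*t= -32*n - 14*t^2 + t*(56*n + 15) - 4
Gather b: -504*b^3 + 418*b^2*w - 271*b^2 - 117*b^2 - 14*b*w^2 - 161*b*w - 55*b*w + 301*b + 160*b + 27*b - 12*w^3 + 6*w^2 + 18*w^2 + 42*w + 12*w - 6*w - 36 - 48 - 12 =-504*b^3 + b^2*(418*w - 388) + b*(-14*w^2 - 216*w + 488) - 12*w^3 + 24*w^2 + 48*w - 96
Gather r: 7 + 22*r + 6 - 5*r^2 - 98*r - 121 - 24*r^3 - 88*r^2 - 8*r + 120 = -24*r^3 - 93*r^2 - 84*r + 12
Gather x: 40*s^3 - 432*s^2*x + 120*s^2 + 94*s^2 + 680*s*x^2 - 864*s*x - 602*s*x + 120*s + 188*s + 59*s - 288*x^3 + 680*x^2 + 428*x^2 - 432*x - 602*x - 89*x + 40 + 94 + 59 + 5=40*s^3 + 214*s^2 + 367*s - 288*x^3 + x^2*(680*s + 1108) + x*(-432*s^2 - 1466*s - 1123) + 198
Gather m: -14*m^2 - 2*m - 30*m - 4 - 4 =-14*m^2 - 32*m - 8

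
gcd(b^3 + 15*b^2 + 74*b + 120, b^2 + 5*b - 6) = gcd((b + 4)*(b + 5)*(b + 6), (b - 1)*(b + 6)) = b + 6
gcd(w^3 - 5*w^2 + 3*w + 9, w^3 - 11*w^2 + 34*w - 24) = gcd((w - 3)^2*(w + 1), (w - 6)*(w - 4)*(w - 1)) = 1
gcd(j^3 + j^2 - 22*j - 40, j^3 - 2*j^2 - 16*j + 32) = j + 4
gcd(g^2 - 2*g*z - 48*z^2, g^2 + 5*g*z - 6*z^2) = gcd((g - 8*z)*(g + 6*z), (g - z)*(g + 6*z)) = g + 6*z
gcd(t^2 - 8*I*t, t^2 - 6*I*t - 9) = 1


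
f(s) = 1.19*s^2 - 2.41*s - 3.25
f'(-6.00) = -16.69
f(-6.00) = 54.05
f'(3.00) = 4.73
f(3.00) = 0.23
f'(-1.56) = -6.12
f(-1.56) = 3.41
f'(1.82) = 1.92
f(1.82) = -3.69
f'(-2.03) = -7.24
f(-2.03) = 6.55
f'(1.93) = 2.18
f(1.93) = -3.47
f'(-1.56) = -6.12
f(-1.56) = 3.41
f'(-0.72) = -4.12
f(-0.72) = -0.90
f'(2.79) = 4.23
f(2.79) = -0.71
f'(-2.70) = -8.84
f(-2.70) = 11.93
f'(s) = 2.38*s - 2.41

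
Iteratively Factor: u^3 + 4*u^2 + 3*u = (u)*(u^2 + 4*u + 3) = u*(u + 3)*(u + 1)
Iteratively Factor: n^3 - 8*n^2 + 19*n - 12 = (n - 1)*(n^2 - 7*n + 12) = (n - 3)*(n - 1)*(n - 4)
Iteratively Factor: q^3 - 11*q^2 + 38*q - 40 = (q - 2)*(q^2 - 9*q + 20) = (q - 4)*(q - 2)*(q - 5)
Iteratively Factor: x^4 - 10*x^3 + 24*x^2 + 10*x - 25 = (x - 1)*(x^3 - 9*x^2 + 15*x + 25) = (x - 5)*(x - 1)*(x^2 - 4*x - 5) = (x - 5)^2*(x - 1)*(x + 1)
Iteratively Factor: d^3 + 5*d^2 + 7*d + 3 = (d + 1)*(d^2 + 4*d + 3) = (d + 1)^2*(d + 3)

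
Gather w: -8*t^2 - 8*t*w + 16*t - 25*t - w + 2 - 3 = -8*t^2 - 9*t + w*(-8*t - 1) - 1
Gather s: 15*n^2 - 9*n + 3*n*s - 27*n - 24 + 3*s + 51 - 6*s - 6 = 15*n^2 - 36*n + s*(3*n - 3) + 21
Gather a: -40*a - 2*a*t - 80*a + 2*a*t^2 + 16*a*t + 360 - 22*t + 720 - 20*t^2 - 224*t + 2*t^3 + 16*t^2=a*(2*t^2 + 14*t - 120) + 2*t^3 - 4*t^2 - 246*t + 1080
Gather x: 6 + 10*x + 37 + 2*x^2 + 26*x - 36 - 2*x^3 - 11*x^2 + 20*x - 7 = -2*x^3 - 9*x^2 + 56*x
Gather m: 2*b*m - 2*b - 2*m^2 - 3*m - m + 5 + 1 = -2*b - 2*m^2 + m*(2*b - 4) + 6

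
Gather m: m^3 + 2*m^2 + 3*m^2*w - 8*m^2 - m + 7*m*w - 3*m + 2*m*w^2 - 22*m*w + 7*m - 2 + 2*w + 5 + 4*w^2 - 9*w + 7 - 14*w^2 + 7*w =m^3 + m^2*(3*w - 6) + m*(2*w^2 - 15*w + 3) - 10*w^2 + 10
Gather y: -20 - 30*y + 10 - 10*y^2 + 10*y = -10*y^2 - 20*y - 10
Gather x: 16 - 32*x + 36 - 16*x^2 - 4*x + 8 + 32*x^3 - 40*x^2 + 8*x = 32*x^3 - 56*x^2 - 28*x + 60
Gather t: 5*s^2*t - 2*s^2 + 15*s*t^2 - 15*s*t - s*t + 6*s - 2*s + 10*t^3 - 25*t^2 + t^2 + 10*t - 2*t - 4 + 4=-2*s^2 + 4*s + 10*t^3 + t^2*(15*s - 24) + t*(5*s^2 - 16*s + 8)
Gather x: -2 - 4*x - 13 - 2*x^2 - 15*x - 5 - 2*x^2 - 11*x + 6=-4*x^2 - 30*x - 14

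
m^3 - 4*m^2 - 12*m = m*(m - 6)*(m + 2)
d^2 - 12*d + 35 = (d - 7)*(d - 5)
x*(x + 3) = x^2 + 3*x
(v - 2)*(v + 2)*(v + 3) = v^3 + 3*v^2 - 4*v - 12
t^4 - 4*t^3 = t^3*(t - 4)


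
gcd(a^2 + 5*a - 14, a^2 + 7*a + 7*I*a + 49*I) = a + 7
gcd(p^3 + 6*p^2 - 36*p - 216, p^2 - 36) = p^2 - 36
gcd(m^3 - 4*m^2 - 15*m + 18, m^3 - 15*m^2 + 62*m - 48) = m^2 - 7*m + 6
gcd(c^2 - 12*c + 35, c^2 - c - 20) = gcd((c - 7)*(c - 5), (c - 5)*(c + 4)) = c - 5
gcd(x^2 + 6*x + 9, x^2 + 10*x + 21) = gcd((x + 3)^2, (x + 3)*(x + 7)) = x + 3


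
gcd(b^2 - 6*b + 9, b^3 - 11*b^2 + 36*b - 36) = b - 3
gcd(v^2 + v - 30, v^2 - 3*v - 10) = v - 5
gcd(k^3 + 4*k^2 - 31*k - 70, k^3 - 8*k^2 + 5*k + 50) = k^2 - 3*k - 10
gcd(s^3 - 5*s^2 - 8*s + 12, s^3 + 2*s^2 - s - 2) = s^2 + s - 2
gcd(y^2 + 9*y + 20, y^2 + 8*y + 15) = y + 5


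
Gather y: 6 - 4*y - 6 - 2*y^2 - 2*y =-2*y^2 - 6*y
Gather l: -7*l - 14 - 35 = -7*l - 49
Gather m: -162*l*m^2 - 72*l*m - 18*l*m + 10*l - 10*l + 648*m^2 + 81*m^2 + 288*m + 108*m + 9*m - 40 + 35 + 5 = m^2*(729 - 162*l) + m*(405 - 90*l)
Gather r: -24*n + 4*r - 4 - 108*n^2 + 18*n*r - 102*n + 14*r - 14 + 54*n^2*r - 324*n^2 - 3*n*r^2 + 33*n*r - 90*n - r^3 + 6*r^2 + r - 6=-432*n^2 - 216*n - r^3 + r^2*(6 - 3*n) + r*(54*n^2 + 51*n + 19) - 24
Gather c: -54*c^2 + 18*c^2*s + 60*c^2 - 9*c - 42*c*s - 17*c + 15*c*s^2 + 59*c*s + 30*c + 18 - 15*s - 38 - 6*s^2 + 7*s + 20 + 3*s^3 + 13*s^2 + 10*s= c^2*(18*s + 6) + c*(15*s^2 + 17*s + 4) + 3*s^3 + 7*s^2 + 2*s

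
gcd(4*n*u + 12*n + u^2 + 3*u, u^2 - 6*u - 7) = 1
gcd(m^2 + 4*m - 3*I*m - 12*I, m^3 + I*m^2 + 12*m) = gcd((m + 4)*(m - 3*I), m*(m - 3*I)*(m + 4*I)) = m - 3*I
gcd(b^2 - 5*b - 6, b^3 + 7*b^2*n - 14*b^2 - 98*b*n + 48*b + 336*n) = b - 6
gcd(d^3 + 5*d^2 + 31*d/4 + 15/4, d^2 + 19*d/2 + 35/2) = d + 5/2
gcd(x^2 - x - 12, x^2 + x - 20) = x - 4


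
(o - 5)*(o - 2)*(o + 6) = o^3 - o^2 - 32*o + 60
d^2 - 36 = (d - 6)*(d + 6)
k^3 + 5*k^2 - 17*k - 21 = (k - 3)*(k + 1)*(k + 7)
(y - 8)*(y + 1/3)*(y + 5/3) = y^3 - 6*y^2 - 139*y/9 - 40/9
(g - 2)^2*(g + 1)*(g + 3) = g^4 - 9*g^2 + 4*g + 12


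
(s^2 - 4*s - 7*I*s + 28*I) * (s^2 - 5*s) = s^4 - 9*s^3 - 7*I*s^3 + 20*s^2 + 63*I*s^2 - 140*I*s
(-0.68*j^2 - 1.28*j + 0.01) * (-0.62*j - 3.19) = 0.4216*j^3 + 2.9628*j^2 + 4.077*j - 0.0319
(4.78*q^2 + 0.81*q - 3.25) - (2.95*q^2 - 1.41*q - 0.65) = 1.83*q^2 + 2.22*q - 2.6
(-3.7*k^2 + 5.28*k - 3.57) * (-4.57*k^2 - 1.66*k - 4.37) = 16.909*k^4 - 17.9876*k^3 + 23.7191*k^2 - 17.1474*k + 15.6009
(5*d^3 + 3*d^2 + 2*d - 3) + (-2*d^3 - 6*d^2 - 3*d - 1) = 3*d^3 - 3*d^2 - d - 4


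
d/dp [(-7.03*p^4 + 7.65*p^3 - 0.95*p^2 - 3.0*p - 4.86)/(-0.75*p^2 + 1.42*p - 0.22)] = (10.545*p^5 - 35.6853*p^4 + 27.9124*p^3 - 8.648*p^2 - 6.872*p + 7.5612)/(0.5625*p^4 - 2.13*p^3 + 2.3464*p^2 - 0.6248*p + 0.0484)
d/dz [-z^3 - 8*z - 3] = -3*z^2 - 8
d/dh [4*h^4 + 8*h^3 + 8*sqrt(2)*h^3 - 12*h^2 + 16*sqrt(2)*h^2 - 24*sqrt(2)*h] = 16*h^3 + 24*h^2 + 24*sqrt(2)*h^2 - 24*h + 32*sqrt(2)*h - 24*sqrt(2)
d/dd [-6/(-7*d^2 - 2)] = -84*d/(7*d^2 + 2)^2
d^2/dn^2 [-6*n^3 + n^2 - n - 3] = 2 - 36*n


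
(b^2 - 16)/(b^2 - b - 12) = (b + 4)/(b + 3)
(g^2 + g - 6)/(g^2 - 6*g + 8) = (g + 3)/(g - 4)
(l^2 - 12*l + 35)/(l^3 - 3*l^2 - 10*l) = (l - 7)/(l*(l + 2))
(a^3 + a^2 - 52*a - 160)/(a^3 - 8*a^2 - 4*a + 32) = (a^2 + 9*a + 20)/(a^2 - 4)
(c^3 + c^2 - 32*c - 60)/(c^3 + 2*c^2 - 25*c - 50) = (c - 6)/(c - 5)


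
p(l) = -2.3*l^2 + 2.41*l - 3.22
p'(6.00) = -25.19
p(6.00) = -71.56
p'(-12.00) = 57.61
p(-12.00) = -363.34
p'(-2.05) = 11.84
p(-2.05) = -17.83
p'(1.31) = -3.62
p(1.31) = -4.01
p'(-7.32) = 36.08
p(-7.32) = -144.10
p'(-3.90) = 20.35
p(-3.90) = -47.60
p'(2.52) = -9.18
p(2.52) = -11.75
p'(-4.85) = 24.72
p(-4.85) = -69.01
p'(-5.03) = 25.55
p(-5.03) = -73.53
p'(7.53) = -32.23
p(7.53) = -115.48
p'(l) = 2.41 - 4.6*l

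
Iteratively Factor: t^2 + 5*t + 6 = (t + 3)*(t + 2)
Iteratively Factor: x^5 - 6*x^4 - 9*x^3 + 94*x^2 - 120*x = (x)*(x^4 - 6*x^3 - 9*x^2 + 94*x - 120) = x*(x - 2)*(x^3 - 4*x^2 - 17*x + 60) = x*(x - 5)*(x - 2)*(x^2 + x - 12) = x*(x - 5)*(x - 2)*(x + 4)*(x - 3)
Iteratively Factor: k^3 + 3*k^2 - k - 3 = (k + 3)*(k^2 - 1) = (k + 1)*(k + 3)*(k - 1)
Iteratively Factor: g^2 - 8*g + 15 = (g - 5)*(g - 3)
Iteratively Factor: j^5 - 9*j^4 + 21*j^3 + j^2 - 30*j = (j)*(j^4 - 9*j^3 + 21*j^2 + j - 30) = j*(j + 1)*(j^3 - 10*j^2 + 31*j - 30) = j*(j - 5)*(j + 1)*(j^2 - 5*j + 6) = j*(j - 5)*(j - 3)*(j + 1)*(j - 2)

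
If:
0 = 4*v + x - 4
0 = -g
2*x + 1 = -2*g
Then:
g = 0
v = 9/8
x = -1/2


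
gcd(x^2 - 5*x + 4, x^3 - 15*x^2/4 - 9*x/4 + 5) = x^2 - 5*x + 4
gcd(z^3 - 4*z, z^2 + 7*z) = z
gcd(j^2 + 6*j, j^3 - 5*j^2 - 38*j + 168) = j + 6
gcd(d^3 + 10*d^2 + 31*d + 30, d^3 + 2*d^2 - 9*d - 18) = d^2 + 5*d + 6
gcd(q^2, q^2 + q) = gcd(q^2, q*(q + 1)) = q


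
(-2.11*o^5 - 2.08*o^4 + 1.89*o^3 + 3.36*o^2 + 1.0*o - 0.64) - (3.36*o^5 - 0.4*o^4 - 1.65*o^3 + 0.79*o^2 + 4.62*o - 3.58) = -5.47*o^5 - 1.68*o^4 + 3.54*o^3 + 2.57*o^2 - 3.62*o + 2.94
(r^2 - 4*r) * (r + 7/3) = r^3 - 5*r^2/3 - 28*r/3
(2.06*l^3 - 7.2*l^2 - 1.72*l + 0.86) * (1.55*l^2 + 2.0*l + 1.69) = 3.193*l^5 - 7.04*l^4 - 13.5846*l^3 - 14.275*l^2 - 1.1868*l + 1.4534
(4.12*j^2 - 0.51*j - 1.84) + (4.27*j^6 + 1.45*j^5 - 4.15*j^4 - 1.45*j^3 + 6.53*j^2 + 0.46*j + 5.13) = 4.27*j^6 + 1.45*j^5 - 4.15*j^4 - 1.45*j^3 + 10.65*j^2 - 0.05*j + 3.29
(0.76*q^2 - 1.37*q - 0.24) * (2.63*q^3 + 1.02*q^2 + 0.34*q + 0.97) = 1.9988*q^5 - 2.8279*q^4 - 1.7702*q^3 + 0.0265999999999999*q^2 - 1.4105*q - 0.2328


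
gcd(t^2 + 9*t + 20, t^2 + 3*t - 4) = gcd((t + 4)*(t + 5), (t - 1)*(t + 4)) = t + 4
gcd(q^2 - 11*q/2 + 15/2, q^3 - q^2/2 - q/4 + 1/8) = 1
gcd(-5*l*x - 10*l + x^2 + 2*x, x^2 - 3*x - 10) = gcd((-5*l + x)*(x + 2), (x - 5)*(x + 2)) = x + 2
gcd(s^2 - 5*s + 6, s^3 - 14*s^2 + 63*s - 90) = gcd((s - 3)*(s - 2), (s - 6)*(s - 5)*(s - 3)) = s - 3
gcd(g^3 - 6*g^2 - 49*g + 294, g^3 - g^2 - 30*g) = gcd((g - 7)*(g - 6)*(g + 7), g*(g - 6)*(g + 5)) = g - 6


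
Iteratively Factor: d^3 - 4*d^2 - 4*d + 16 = (d + 2)*(d^2 - 6*d + 8) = (d - 4)*(d + 2)*(d - 2)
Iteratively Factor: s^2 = (s)*(s)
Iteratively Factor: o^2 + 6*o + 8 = (o + 4)*(o + 2)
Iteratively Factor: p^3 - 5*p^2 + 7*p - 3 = (p - 1)*(p^2 - 4*p + 3) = (p - 3)*(p - 1)*(p - 1)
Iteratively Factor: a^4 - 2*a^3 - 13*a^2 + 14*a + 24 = (a + 3)*(a^3 - 5*a^2 + 2*a + 8) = (a - 4)*(a + 3)*(a^2 - a - 2) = (a - 4)*(a - 2)*(a + 3)*(a + 1)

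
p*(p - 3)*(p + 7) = p^3 + 4*p^2 - 21*p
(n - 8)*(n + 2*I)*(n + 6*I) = n^3 - 8*n^2 + 8*I*n^2 - 12*n - 64*I*n + 96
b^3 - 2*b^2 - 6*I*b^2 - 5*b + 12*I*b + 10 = (b - 2)*(b - 5*I)*(b - I)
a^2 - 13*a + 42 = (a - 7)*(a - 6)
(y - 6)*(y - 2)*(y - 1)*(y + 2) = y^4 - 7*y^3 + 2*y^2 + 28*y - 24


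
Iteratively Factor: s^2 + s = (s + 1)*(s)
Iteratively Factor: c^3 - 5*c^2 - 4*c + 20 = (c + 2)*(c^2 - 7*c + 10) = (c - 5)*(c + 2)*(c - 2)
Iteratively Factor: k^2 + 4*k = (k)*(k + 4)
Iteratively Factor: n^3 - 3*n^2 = (n)*(n^2 - 3*n) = n^2*(n - 3)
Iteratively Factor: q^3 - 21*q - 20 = (q + 1)*(q^2 - q - 20) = (q - 5)*(q + 1)*(q + 4)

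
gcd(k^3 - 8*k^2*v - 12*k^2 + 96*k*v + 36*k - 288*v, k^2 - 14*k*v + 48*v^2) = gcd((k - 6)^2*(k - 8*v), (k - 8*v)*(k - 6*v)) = -k + 8*v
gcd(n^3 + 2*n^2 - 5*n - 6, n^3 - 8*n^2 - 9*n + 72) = n + 3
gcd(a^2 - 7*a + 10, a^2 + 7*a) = 1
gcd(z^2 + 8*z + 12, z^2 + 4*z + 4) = z + 2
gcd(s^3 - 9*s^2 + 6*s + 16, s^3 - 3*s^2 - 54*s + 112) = s^2 - 10*s + 16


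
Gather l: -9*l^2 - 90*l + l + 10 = -9*l^2 - 89*l + 10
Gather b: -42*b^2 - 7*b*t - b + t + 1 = -42*b^2 + b*(-7*t - 1) + t + 1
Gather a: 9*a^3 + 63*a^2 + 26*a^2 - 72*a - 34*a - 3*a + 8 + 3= 9*a^3 + 89*a^2 - 109*a + 11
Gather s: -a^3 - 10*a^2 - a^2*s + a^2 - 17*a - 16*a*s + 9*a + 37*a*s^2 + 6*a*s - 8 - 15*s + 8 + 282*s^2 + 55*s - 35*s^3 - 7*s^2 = -a^3 - 9*a^2 - 8*a - 35*s^3 + s^2*(37*a + 275) + s*(-a^2 - 10*a + 40)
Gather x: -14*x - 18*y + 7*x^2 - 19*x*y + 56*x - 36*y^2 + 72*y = 7*x^2 + x*(42 - 19*y) - 36*y^2 + 54*y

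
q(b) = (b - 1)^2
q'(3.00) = 4.00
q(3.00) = 4.00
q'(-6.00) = -14.00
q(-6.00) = 49.00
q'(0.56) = -0.88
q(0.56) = 0.19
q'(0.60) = -0.80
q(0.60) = 0.16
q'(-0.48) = -2.96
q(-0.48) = 2.19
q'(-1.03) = -4.06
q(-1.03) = 4.12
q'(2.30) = 2.60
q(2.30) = 1.69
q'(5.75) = 9.50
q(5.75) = 22.56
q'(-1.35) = -4.70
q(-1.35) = 5.52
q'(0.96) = -0.08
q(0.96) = 0.00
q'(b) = 2*b - 2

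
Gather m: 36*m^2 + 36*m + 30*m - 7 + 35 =36*m^2 + 66*m + 28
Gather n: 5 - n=5 - n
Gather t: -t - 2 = -t - 2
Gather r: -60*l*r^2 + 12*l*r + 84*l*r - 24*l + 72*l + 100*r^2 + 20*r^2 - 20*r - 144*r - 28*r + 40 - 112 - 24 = 48*l + r^2*(120 - 60*l) + r*(96*l - 192) - 96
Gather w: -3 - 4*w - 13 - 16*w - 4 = -20*w - 20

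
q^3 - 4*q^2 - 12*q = q*(q - 6)*(q + 2)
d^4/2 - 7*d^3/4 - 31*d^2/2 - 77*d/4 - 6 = (d/2 + 1/2)*(d - 8)*(d + 1/2)*(d + 3)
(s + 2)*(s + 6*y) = s^2 + 6*s*y + 2*s + 12*y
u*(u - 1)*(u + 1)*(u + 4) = u^4 + 4*u^3 - u^2 - 4*u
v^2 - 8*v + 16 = (v - 4)^2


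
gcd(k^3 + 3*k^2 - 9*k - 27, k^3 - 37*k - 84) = k + 3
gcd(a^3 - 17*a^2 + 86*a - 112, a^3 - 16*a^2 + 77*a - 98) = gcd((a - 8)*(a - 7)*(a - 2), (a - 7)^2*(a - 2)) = a^2 - 9*a + 14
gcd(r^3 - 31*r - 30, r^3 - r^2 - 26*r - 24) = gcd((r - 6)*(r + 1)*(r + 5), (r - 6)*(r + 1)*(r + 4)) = r^2 - 5*r - 6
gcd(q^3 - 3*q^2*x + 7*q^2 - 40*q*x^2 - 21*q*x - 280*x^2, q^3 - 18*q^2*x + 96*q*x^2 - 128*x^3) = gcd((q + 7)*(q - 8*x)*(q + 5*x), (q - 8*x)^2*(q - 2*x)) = -q + 8*x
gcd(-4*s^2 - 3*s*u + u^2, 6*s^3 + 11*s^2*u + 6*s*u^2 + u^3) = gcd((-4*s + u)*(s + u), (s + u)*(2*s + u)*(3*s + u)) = s + u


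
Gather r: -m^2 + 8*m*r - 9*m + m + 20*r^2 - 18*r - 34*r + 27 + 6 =-m^2 - 8*m + 20*r^2 + r*(8*m - 52) + 33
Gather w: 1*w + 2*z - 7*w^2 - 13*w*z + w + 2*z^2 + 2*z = -7*w^2 + w*(2 - 13*z) + 2*z^2 + 4*z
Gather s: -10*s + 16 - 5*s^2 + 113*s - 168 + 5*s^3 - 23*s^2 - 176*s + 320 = 5*s^3 - 28*s^2 - 73*s + 168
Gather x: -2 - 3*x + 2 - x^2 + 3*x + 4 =4 - x^2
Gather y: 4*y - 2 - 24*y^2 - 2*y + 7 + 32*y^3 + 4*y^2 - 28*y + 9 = 32*y^3 - 20*y^2 - 26*y + 14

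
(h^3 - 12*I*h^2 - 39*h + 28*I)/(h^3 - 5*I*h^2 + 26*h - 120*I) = (h^2 - 8*I*h - 7)/(h^2 - I*h + 30)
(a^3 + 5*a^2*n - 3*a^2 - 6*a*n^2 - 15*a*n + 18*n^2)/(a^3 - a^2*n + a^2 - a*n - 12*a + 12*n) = (a + 6*n)/(a + 4)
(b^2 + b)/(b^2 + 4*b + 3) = b/(b + 3)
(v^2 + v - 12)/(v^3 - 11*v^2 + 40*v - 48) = (v + 4)/(v^2 - 8*v + 16)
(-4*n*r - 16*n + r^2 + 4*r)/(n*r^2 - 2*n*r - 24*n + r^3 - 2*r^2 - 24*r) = (-4*n + r)/(n*r - 6*n + r^2 - 6*r)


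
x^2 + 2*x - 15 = (x - 3)*(x + 5)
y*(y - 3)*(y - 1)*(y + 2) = y^4 - 2*y^3 - 5*y^2 + 6*y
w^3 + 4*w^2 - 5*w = w*(w - 1)*(w + 5)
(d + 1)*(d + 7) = d^2 + 8*d + 7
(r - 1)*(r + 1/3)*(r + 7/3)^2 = r^4 + 4*r^3 + 2*r^2 - 140*r/27 - 49/27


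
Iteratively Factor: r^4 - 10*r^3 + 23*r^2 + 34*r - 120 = (r - 5)*(r^3 - 5*r^2 - 2*r + 24) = (r - 5)*(r - 4)*(r^2 - r - 6) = (r - 5)*(r - 4)*(r - 3)*(r + 2)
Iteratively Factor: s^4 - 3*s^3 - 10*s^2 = (s)*(s^3 - 3*s^2 - 10*s) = s*(s - 5)*(s^2 + 2*s) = s^2*(s - 5)*(s + 2)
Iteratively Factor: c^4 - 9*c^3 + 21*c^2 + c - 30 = (c + 1)*(c^3 - 10*c^2 + 31*c - 30) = (c - 2)*(c + 1)*(c^2 - 8*c + 15) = (c - 5)*(c - 2)*(c + 1)*(c - 3)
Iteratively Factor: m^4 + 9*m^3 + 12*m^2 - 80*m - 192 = (m + 4)*(m^3 + 5*m^2 - 8*m - 48) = (m - 3)*(m + 4)*(m^2 + 8*m + 16) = (m - 3)*(m + 4)^2*(m + 4)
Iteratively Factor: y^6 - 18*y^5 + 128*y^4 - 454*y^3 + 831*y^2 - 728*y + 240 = (y - 4)*(y^5 - 14*y^4 + 72*y^3 - 166*y^2 + 167*y - 60) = (y - 5)*(y - 4)*(y^4 - 9*y^3 + 27*y^2 - 31*y + 12) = (y - 5)*(y - 4)*(y - 3)*(y^3 - 6*y^2 + 9*y - 4) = (y - 5)*(y - 4)*(y - 3)*(y - 1)*(y^2 - 5*y + 4) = (y - 5)*(y - 4)*(y - 3)*(y - 1)^2*(y - 4)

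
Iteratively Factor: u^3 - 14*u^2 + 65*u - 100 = (u - 5)*(u^2 - 9*u + 20) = (u - 5)^2*(u - 4)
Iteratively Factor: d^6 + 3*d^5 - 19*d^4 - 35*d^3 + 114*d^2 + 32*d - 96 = (d + 4)*(d^5 - d^4 - 15*d^3 + 25*d^2 + 14*d - 24) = (d - 3)*(d + 4)*(d^4 + 2*d^3 - 9*d^2 - 2*d + 8) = (d - 3)*(d - 2)*(d + 4)*(d^3 + 4*d^2 - d - 4) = (d - 3)*(d - 2)*(d + 1)*(d + 4)*(d^2 + 3*d - 4) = (d - 3)*(d - 2)*(d + 1)*(d + 4)^2*(d - 1)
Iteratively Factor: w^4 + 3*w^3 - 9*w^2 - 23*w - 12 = (w + 1)*(w^3 + 2*w^2 - 11*w - 12) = (w - 3)*(w + 1)*(w^2 + 5*w + 4) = (w - 3)*(w + 1)*(w + 4)*(w + 1)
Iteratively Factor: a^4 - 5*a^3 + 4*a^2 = (a - 1)*(a^3 - 4*a^2) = (a - 4)*(a - 1)*(a^2) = a*(a - 4)*(a - 1)*(a)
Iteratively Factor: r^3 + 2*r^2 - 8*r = (r - 2)*(r^2 + 4*r) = r*(r - 2)*(r + 4)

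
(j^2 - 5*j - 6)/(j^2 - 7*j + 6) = (j + 1)/(j - 1)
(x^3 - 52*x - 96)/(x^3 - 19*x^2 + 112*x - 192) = (x^2 + 8*x + 12)/(x^2 - 11*x + 24)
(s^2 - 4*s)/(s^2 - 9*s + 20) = s/(s - 5)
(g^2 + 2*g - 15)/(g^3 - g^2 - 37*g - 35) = (g - 3)/(g^2 - 6*g - 7)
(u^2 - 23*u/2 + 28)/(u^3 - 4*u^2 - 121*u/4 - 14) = 2*(2*u - 7)/(4*u^2 + 16*u + 7)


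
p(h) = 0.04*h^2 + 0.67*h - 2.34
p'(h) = 0.08*h + 0.67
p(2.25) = -0.63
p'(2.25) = 0.85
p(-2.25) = -3.64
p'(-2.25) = 0.49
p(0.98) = -1.64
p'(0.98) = 0.75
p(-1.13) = -3.05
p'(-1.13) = 0.58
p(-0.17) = -2.45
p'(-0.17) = 0.66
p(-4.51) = -4.55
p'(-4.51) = 0.31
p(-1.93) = -3.48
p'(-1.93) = 0.52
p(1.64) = -1.13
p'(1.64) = 0.80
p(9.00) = 6.93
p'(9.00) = 1.39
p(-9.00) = -5.13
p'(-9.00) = -0.05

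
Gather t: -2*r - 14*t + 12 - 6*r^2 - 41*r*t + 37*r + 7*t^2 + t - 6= -6*r^2 + 35*r + 7*t^2 + t*(-41*r - 13) + 6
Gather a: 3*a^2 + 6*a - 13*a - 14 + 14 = 3*a^2 - 7*a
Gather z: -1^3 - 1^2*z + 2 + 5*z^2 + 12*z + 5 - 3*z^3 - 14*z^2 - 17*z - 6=-3*z^3 - 9*z^2 - 6*z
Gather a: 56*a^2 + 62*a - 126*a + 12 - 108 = 56*a^2 - 64*a - 96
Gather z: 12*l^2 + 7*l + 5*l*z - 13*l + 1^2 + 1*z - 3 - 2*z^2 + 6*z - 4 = 12*l^2 - 6*l - 2*z^2 + z*(5*l + 7) - 6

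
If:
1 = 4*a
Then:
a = 1/4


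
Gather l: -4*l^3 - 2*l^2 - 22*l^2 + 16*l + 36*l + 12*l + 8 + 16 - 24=-4*l^3 - 24*l^2 + 64*l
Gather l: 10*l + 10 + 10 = 10*l + 20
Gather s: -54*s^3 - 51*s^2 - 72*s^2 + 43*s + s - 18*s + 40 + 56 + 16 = -54*s^3 - 123*s^2 + 26*s + 112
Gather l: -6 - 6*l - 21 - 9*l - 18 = -15*l - 45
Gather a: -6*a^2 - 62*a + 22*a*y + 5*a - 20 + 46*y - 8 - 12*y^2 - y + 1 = -6*a^2 + a*(22*y - 57) - 12*y^2 + 45*y - 27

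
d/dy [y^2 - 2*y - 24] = 2*y - 2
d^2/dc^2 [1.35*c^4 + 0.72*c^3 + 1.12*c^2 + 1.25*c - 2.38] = 16.2*c^2 + 4.32*c + 2.24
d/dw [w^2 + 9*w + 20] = 2*w + 9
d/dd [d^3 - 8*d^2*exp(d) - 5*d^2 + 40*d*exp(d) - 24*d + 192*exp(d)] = -8*d^2*exp(d) + 3*d^2 + 24*d*exp(d) - 10*d + 232*exp(d) - 24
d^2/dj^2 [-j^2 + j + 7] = -2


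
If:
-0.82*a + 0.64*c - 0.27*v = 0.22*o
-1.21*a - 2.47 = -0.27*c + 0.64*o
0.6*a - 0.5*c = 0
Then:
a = 1.06904231625835*v - 3.36179163573373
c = 1.28285077951002*v - 4.03414996288048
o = 0.794605295718881 - 1.47995545657016*v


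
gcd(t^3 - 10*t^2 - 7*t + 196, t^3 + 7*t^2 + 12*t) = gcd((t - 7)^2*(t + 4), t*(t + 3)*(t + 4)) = t + 4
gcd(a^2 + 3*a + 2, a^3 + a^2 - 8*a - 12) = a + 2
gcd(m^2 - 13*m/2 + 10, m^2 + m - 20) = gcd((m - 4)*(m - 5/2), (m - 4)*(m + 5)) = m - 4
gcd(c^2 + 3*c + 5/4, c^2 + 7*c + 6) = 1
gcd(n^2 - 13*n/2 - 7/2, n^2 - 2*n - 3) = 1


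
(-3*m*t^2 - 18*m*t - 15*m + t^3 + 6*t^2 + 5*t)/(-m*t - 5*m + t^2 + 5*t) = (-3*m*t - 3*m + t^2 + t)/(-m + t)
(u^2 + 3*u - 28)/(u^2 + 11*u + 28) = (u - 4)/(u + 4)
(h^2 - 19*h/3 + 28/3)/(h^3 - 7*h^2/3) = (h - 4)/h^2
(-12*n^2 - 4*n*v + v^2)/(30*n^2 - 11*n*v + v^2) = (2*n + v)/(-5*n + v)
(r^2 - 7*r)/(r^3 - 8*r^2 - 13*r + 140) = r/(r^2 - r - 20)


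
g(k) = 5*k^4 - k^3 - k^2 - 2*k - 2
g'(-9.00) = -14807.00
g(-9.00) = 33469.00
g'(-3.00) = -563.00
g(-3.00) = 427.00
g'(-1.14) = -33.25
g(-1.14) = 8.91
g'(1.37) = 41.06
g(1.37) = 8.43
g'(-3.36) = -787.81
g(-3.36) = 668.64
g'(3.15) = 587.05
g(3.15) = 442.80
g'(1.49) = 54.52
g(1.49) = 14.14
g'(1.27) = 31.59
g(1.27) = 4.81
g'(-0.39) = -2.86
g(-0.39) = -1.20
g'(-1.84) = -133.07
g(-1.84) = 61.84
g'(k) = 20*k^3 - 3*k^2 - 2*k - 2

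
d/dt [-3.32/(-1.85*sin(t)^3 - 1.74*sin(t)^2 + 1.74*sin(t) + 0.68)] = (-18.426*sin(t)^2 - 11.5536*sin(t) + 5.7768)*cos(t)/(1.85*sin(t)^3 + 1.74*sin(t)^2 - 1.74*sin(t) - 0.68)^2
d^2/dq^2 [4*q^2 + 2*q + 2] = 8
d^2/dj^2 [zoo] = 0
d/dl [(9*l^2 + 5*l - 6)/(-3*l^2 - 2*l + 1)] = (-3*l^2 - 18*l - 7)/(9*l^4 + 12*l^3 - 2*l^2 - 4*l + 1)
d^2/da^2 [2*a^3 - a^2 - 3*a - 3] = 12*a - 2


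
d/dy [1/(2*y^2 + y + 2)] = (-4*y - 1)/(2*y^2 + y + 2)^2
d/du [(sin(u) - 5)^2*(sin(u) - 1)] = (sin(u) - 5)*(3*sin(u) - 7)*cos(u)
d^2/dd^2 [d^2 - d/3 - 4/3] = 2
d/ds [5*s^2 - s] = 10*s - 1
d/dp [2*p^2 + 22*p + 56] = 4*p + 22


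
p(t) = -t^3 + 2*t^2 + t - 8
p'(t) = -3*t^2 + 4*t + 1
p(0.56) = -6.99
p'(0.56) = 2.30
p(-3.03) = 35.15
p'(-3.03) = -38.66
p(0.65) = -6.78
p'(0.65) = 2.33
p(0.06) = -7.93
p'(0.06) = 1.23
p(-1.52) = -1.39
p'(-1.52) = -12.01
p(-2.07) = 7.37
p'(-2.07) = -20.13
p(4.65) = -60.65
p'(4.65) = -45.27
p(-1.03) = -5.82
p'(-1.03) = -6.30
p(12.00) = -1436.00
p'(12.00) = -383.00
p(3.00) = -14.00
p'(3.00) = -14.00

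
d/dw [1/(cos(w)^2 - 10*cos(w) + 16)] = 2*(cos(w) - 5)*sin(w)/(cos(w)^2 - 10*cos(w) + 16)^2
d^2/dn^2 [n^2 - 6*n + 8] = 2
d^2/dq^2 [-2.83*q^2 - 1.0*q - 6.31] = -5.66000000000000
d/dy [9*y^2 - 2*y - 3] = 18*y - 2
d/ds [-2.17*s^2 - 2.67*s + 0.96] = -4.34*s - 2.67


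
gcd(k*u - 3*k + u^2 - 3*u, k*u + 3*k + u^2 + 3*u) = k + u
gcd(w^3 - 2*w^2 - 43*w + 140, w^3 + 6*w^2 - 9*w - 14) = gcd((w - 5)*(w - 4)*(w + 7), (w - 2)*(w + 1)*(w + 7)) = w + 7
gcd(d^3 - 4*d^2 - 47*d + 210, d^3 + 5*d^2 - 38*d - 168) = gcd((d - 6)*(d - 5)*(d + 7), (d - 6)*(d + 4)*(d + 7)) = d^2 + d - 42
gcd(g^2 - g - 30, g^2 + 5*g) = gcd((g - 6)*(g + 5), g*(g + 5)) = g + 5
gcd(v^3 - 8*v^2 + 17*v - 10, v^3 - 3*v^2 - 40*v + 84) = v - 2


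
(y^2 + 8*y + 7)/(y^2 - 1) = (y + 7)/(y - 1)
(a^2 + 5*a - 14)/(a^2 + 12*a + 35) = (a - 2)/(a + 5)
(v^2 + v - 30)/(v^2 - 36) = (v - 5)/(v - 6)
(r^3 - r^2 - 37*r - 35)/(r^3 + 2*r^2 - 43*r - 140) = (r + 1)/(r + 4)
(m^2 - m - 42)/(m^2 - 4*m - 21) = (m + 6)/(m + 3)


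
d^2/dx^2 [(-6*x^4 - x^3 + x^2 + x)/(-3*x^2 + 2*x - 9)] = 2*(54*x^6 - 108*x^5 + 558*x^4 - 902*x^3 + 2943*x^2 + 324*x - 99)/(27*x^6 - 54*x^5 + 279*x^4 - 332*x^3 + 837*x^2 - 486*x + 729)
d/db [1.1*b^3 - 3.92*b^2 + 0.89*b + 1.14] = 3.3*b^2 - 7.84*b + 0.89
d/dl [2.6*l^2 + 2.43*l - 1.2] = 5.2*l + 2.43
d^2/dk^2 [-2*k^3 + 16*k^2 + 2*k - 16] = 32 - 12*k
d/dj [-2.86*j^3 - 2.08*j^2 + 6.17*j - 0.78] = -8.58*j^2 - 4.16*j + 6.17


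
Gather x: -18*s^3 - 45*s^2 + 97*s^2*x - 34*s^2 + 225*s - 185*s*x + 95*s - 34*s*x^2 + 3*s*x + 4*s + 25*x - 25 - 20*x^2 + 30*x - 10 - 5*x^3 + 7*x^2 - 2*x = -18*s^3 - 79*s^2 + 324*s - 5*x^3 + x^2*(-34*s - 13) + x*(97*s^2 - 182*s + 53) - 35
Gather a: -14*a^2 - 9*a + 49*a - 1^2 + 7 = -14*a^2 + 40*a + 6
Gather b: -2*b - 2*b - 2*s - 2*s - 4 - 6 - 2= -4*b - 4*s - 12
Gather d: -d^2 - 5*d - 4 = -d^2 - 5*d - 4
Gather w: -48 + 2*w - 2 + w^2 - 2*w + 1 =w^2 - 49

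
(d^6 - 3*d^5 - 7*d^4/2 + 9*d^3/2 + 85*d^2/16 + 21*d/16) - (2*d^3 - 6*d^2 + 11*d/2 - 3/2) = d^6 - 3*d^5 - 7*d^4/2 + 5*d^3/2 + 181*d^2/16 - 67*d/16 + 3/2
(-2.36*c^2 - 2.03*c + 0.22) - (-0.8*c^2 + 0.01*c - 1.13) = -1.56*c^2 - 2.04*c + 1.35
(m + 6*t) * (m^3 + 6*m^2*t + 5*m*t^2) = m^4 + 12*m^3*t + 41*m^2*t^2 + 30*m*t^3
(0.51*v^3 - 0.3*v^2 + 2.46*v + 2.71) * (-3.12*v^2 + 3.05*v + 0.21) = -1.5912*v^5 + 2.4915*v^4 - 8.4831*v^3 - 1.0152*v^2 + 8.7821*v + 0.5691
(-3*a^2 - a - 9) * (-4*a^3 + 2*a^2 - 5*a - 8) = 12*a^5 - 2*a^4 + 49*a^3 + 11*a^2 + 53*a + 72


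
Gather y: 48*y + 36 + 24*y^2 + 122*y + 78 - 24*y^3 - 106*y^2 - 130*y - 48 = -24*y^3 - 82*y^2 + 40*y + 66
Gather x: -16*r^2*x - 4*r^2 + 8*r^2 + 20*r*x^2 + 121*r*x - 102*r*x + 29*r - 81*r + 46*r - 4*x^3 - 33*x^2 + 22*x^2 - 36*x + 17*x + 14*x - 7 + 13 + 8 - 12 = 4*r^2 - 6*r - 4*x^3 + x^2*(20*r - 11) + x*(-16*r^2 + 19*r - 5) + 2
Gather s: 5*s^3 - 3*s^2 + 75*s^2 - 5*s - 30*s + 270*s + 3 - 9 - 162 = 5*s^3 + 72*s^2 + 235*s - 168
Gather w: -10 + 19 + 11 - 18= 2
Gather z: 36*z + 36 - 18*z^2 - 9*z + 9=-18*z^2 + 27*z + 45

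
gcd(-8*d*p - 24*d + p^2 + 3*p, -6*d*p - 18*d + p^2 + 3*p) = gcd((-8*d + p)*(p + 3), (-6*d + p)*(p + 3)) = p + 3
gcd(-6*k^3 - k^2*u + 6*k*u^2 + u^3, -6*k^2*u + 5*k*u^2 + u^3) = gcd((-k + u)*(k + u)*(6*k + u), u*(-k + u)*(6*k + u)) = -6*k^2 + 5*k*u + u^2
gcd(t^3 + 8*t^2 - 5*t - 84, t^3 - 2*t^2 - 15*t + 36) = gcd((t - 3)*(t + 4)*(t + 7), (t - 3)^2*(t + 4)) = t^2 + t - 12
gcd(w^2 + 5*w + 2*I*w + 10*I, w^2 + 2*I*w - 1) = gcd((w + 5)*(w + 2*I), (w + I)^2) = 1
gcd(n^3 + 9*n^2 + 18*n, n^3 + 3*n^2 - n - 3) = n + 3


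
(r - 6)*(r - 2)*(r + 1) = r^3 - 7*r^2 + 4*r + 12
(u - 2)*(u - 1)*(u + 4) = u^3 + u^2 - 10*u + 8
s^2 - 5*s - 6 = (s - 6)*(s + 1)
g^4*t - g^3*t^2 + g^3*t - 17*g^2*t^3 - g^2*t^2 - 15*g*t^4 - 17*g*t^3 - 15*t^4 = (g - 5*t)*(g + t)*(g + 3*t)*(g*t + t)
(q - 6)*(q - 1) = q^2 - 7*q + 6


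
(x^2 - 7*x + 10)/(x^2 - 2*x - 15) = (x - 2)/(x + 3)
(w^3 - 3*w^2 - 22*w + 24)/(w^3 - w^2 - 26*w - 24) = (w - 1)/(w + 1)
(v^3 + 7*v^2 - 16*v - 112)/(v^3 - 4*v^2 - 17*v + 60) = (v^2 + 3*v - 28)/(v^2 - 8*v + 15)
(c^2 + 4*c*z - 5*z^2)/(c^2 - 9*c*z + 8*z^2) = (-c - 5*z)/(-c + 8*z)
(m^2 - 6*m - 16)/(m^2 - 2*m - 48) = (m + 2)/(m + 6)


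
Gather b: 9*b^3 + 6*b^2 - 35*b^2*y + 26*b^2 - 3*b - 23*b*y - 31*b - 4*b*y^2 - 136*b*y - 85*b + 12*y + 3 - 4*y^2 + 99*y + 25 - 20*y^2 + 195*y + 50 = 9*b^3 + b^2*(32 - 35*y) + b*(-4*y^2 - 159*y - 119) - 24*y^2 + 306*y + 78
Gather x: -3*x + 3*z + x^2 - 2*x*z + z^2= x^2 + x*(-2*z - 3) + z^2 + 3*z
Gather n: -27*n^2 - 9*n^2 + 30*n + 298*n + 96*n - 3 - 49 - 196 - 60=-36*n^2 + 424*n - 308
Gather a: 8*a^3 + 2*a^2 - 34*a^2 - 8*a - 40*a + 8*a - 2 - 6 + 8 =8*a^3 - 32*a^2 - 40*a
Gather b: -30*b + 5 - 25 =-30*b - 20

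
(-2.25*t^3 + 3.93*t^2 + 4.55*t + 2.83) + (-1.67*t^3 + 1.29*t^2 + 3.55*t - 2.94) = -3.92*t^3 + 5.22*t^2 + 8.1*t - 0.11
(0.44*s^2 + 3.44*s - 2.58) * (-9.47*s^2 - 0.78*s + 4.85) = -4.1668*s^4 - 32.92*s^3 + 23.8834*s^2 + 18.6964*s - 12.513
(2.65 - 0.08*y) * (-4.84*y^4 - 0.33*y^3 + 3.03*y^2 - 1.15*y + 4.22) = 0.3872*y^5 - 12.7996*y^4 - 1.1169*y^3 + 8.1215*y^2 - 3.3851*y + 11.183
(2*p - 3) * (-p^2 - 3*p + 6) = -2*p^3 - 3*p^2 + 21*p - 18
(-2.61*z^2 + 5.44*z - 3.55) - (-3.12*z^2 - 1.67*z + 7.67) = 0.51*z^2 + 7.11*z - 11.22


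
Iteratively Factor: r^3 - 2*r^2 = (r - 2)*(r^2) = r*(r - 2)*(r)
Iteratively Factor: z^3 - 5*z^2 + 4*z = (z - 1)*(z^2 - 4*z) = z*(z - 1)*(z - 4)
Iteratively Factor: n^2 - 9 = (n + 3)*(n - 3)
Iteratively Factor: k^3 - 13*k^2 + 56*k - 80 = (k - 4)*(k^2 - 9*k + 20) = (k - 5)*(k - 4)*(k - 4)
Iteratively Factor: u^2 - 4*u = (u)*(u - 4)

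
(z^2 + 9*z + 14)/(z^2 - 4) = (z + 7)/(z - 2)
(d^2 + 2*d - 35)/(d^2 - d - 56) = (d - 5)/(d - 8)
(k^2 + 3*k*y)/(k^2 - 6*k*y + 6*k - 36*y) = k*(k + 3*y)/(k^2 - 6*k*y + 6*k - 36*y)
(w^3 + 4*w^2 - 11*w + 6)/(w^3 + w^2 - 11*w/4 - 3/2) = 4*(w^3 + 4*w^2 - 11*w + 6)/(4*w^3 + 4*w^2 - 11*w - 6)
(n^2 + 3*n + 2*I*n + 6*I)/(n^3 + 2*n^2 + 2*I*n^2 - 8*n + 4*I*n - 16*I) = (n + 3)/(n^2 + 2*n - 8)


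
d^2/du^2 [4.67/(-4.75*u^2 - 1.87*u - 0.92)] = (210.73375*u^2 + 82.96255*u - 4.67*(9.5*u + 1.87)*(19.0*u + 3.74) + 40.8158)/(4.75*u^2 + 1.87*u + 0.92)^3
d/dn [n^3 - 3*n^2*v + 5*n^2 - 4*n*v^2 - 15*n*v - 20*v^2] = 3*n^2 - 6*n*v + 10*n - 4*v^2 - 15*v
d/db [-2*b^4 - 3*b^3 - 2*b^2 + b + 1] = -8*b^3 - 9*b^2 - 4*b + 1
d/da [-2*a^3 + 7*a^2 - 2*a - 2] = -6*a^2 + 14*a - 2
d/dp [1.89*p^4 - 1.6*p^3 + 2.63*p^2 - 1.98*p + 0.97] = 7.56*p^3 - 4.8*p^2 + 5.26*p - 1.98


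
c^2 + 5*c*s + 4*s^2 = (c + s)*(c + 4*s)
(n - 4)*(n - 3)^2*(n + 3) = n^4 - 7*n^3 + 3*n^2 + 63*n - 108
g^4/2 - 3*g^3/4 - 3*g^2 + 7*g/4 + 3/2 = (g/2 + 1)*(g - 3)*(g - 1)*(g + 1/2)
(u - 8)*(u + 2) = u^2 - 6*u - 16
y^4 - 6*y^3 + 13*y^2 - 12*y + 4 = (y - 2)^2*(y - 1)^2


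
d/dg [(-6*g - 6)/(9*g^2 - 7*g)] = 6*(9*g^2 + 18*g - 7)/(g^2*(81*g^2 - 126*g + 49))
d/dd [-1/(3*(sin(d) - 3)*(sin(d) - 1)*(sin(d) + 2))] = (3*sin(d)^2 - 4*sin(d) - 5)*cos(d)/(3*(sin(d) - 3)^2*(sin(d) - 1)^2*(sin(d) + 2)^2)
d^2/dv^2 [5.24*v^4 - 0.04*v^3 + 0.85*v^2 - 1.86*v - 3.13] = 62.88*v^2 - 0.24*v + 1.7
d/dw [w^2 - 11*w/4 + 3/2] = 2*w - 11/4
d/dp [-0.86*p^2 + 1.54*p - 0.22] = 1.54 - 1.72*p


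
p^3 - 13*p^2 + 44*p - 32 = (p - 8)*(p - 4)*(p - 1)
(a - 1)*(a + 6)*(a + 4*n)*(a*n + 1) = a^4*n + 4*a^3*n^2 + 5*a^3*n + a^3 + 20*a^2*n^2 - 2*a^2*n + 5*a^2 - 24*a*n^2 + 20*a*n - 6*a - 24*n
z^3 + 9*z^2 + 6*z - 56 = (z - 2)*(z + 4)*(z + 7)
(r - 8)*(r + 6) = r^2 - 2*r - 48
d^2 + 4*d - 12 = (d - 2)*(d + 6)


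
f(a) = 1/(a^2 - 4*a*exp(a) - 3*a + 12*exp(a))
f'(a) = (4*a*exp(a) - 2*a - 8*exp(a) + 3)/(a^2 - 4*a*exp(a) - 3*a + 12*exp(a))^2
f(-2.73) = 0.06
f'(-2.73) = 0.02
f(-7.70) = 0.01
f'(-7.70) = 0.00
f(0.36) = 0.07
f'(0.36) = -0.04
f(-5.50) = 0.02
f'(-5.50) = 0.01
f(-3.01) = 0.05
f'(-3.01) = 0.02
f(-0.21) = 0.09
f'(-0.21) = -0.03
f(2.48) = 0.04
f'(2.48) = 0.04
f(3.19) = -0.06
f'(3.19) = 0.35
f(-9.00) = 0.01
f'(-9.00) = 0.00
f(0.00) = 0.08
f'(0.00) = -0.03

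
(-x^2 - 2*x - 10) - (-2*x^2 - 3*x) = x^2 + x - 10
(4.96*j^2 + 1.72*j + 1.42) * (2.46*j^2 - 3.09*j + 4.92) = 12.2016*j^4 - 11.0952*j^3 + 22.5816*j^2 + 4.0746*j + 6.9864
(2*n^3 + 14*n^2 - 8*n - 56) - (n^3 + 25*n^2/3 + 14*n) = n^3 + 17*n^2/3 - 22*n - 56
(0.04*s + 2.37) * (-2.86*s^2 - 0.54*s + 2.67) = -0.1144*s^3 - 6.7998*s^2 - 1.173*s + 6.3279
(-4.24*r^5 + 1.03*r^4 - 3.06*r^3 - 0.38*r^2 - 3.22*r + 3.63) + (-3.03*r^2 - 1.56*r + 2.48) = -4.24*r^5 + 1.03*r^4 - 3.06*r^3 - 3.41*r^2 - 4.78*r + 6.11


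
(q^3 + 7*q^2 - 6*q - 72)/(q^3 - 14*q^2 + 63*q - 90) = (q^2 + 10*q + 24)/(q^2 - 11*q + 30)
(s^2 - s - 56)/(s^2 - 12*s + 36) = (s^2 - s - 56)/(s^2 - 12*s + 36)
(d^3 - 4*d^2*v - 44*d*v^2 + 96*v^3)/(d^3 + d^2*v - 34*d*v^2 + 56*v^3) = (-d^2 + 2*d*v + 48*v^2)/(-d^2 - 3*d*v + 28*v^2)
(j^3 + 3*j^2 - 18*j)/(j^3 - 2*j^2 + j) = (j^2 + 3*j - 18)/(j^2 - 2*j + 1)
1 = 1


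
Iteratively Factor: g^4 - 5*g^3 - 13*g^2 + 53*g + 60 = (g + 1)*(g^3 - 6*g^2 - 7*g + 60) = (g - 4)*(g + 1)*(g^2 - 2*g - 15) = (g - 5)*(g - 4)*(g + 1)*(g + 3)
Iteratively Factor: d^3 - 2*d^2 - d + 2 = (d + 1)*(d^2 - 3*d + 2) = (d - 2)*(d + 1)*(d - 1)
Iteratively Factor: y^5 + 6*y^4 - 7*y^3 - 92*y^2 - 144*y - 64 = (y - 4)*(y^4 + 10*y^3 + 33*y^2 + 40*y + 16) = (y - 4)*(y + 4)*(y^3 + 6*y^2 + 9*y + 4) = (y - 4)*(y + 1)*(y + 4)*(y^2 + 5*y + 4) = (y - 4)*(y + 1)*(y + 4)^2*(y + 1)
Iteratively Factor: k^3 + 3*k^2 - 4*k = (k)*(k^2 + 3*k - 4) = k*(k - 1)*(k + 4)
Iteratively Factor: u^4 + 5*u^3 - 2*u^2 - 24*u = (u)*(u^3 + 5*u^2 - 2*u - 24) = u*(u + 4)*(u^2 + u - 6) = u*(u - 2)*(u + 4)*(u + 3)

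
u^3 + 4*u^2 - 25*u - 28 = (u - 4)*(u + 1)*(u + 7)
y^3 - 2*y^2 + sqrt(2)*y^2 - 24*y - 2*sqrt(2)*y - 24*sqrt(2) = (y - 6)*(y + 4)*(y + sqrt(2))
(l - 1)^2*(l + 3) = l^3 + l^2 - 5*l + 3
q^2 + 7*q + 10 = (q + 2)*(q + 5)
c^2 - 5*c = c*(c - 5)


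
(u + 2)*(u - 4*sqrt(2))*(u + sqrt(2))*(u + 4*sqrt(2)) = u^4 + sqrt(2)*u^3 + 2*u^3 - 32*u^2 + 2*sqrt(2)*u^2 - 64*u - 32*sqrt(2)*u - 64*sqrt(2)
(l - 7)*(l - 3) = l^2 - 10*l + 21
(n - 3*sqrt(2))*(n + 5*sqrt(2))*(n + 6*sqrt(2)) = n^3 + 8*sqrt(2)*n^2 - 6*n - 180*sqrt(2)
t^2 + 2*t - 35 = (t - 5)*(t + 7)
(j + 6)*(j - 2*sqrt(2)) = j^2 - 2*sqrt(2)*j + 6*j - 12*sqrt(2)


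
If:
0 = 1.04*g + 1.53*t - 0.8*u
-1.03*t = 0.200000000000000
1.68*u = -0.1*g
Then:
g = 0.27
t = -0.19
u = -0.02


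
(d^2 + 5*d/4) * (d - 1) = d^3 + d^2/4 - 5*d/4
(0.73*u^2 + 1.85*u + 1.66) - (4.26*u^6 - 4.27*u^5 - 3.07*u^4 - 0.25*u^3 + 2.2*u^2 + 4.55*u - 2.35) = -4.26*u^6 + 4.27*u^5 + 3.07*u^4 + 0.25*u^3 - 1.47*u^2 - 2.7*u + 4.01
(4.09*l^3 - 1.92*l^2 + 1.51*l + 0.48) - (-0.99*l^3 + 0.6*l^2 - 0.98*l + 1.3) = 5.08*l^3 - 2.52*l^2 + 2.49*l - 0.82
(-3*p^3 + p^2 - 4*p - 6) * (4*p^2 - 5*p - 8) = -12*p^5 + 19*p^4 + 3*p^3 - 12*p^2 + 62*p + 48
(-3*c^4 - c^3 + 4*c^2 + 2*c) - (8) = -3*c^4 - c^3 + 4*c^2 + 2*c - 8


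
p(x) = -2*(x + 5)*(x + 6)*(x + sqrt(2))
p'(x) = -2*(x + 5)*(x + 6) - 2*(x + 5)*(x + sqrt(2)) - 2*(x + 6)*(x + sqrt(2))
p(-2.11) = 15.64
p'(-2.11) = -13.05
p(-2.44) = 18.70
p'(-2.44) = -5.67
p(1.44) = -273.51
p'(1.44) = -175.06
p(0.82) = -177.36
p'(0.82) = -135.87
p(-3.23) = 17.81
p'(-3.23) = 6.68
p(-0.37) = -54.44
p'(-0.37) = -73.56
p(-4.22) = 7.79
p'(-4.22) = 11.59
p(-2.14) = 16.02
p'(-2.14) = -12.32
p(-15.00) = 2445.44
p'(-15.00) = -696.26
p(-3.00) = 19.03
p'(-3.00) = 3.86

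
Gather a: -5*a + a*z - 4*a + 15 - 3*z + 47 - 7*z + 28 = a*(z - 9) - 10*z + 90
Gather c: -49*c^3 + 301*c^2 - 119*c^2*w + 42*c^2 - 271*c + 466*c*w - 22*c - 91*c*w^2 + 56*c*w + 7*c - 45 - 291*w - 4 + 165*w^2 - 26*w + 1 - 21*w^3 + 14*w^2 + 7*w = -49*c^3 + c^2*(343 - 119*w) + c*(-91*w^2 + 522*w - 286) - 21*w^3 + 179*w^2 - 310*w - 48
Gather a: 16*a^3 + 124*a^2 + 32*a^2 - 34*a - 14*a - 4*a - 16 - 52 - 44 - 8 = 16*a^3 + 156*a^2 - 52*a - 120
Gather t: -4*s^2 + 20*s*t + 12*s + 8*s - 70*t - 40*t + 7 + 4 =-4*s^2 + 20*s + t*(20*s - 110) + 11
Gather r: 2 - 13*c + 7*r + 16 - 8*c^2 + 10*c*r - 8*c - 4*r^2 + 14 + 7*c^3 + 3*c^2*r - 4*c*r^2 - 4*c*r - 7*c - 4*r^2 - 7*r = 7*c^3 - 8*c^2 - 28*c + r^2*(-4*c - 8) + r*(3*c^2 + 6*c) + 32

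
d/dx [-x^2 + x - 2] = 1 - 2*x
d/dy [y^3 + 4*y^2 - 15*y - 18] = 3*y^2 + 8*y - 15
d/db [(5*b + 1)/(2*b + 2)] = 2/(b^2 + 2*b + 1)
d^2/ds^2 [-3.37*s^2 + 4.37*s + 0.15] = -6.74000000000000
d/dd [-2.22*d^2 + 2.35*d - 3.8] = 2.35 - 4.44*d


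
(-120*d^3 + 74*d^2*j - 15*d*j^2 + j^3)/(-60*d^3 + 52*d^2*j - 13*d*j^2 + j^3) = (4*d - j)/(2*d - j)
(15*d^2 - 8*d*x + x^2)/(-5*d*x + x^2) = (-3*d + x)/x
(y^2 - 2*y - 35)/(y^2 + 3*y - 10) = (y - 7)/(y - 2)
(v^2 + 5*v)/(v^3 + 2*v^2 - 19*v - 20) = v/(v^2 - 3*v - 4)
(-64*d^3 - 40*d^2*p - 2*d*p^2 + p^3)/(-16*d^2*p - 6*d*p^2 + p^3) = (4*d + p)/p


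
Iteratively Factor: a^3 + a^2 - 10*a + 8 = (a - 2)*(a^2 + 3*a - 4) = (a - 2)*(a - 1)*(a + 4)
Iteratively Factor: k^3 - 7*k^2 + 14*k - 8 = (k - 2)*(k^2 - 5*k + 4) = (k - 4)*(k - 2)*(k - 1)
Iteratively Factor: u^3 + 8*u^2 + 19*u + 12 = (u + 4)*(u^2 + 4*u + 3) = (u + 3)*(u + 4)*(u + 1)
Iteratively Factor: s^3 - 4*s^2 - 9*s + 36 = (s - 3)*(s^2 - s - 12) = (s - 3)*(s + 3)*(s - 4)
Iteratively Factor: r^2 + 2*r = (r + 2)*(r)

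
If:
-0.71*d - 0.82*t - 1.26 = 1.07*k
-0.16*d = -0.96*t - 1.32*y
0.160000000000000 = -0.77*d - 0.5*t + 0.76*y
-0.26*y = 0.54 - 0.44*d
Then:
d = 1.98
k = -1.40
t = -1.43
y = 1.28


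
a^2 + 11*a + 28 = (a + 4)*(a + 7)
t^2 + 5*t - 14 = (t - 2)*(t + 7)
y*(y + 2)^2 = y^3 + 4*y^2 + 4*y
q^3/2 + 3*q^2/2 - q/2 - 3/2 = (q/2 + 1/2)*(q - 1)*(q + 3)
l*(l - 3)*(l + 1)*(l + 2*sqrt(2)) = l^4 - 2*l^3 + 2*sqrt(2)*l^3 - 4*sqrt(2)*l^2 - 3*l^2 - 6*sqrt(2)*l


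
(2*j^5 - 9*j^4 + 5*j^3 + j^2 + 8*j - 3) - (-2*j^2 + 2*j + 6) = 2*j^5 - 9*j^4 + 5*j^3 + 3*j^2 + 6*j - 9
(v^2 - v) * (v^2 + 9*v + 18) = v^4 + 8*v^3 + 9*v^2 - 18*v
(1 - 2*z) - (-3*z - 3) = z + 4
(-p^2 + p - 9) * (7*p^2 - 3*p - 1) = -7*p^4 + 10*p^3 - 65*p^2 + 26*p + 9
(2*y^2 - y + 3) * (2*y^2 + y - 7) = 4*y^4 - 9*y^2 + 10*y - 21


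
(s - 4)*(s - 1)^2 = s^3 - 6*s^2 + 9*s - 4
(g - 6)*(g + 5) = g^2 - g - 30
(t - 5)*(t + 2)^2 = t^3 - t^2 - 16*t - 20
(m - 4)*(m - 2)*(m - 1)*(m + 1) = m^4 - 6*m^3 + 7*m^2 + 6*m - 8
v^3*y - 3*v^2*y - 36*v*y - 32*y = (v - 8)*(v + 4)*(v*y + y)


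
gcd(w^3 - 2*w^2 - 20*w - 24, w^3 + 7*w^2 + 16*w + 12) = w^2 + 4*w + 4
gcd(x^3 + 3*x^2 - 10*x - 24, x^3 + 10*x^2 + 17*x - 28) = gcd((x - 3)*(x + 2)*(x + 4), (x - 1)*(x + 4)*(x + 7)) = x + 4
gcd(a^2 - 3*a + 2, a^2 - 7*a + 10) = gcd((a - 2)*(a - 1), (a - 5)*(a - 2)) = a - 2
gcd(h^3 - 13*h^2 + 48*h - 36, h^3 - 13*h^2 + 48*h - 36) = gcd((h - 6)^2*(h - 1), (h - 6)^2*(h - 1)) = h^3 - 13*h^2 + 48*h - 36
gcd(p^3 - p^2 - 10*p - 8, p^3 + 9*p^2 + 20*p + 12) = p^2 + 3*p + 2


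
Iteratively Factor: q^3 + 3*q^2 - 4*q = (q + 4)*(q^2 - q) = (q - 1)*(q + 4)*(q)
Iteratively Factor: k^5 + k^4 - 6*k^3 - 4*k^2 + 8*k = (k - 1)*(k^4 + 2*k^3 - 4*k^2 - 8*k) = (k - 1)*(k + 2)*(k^3 - 4*k) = k*(k - 1)*(k + 2)*(k^2 - 4) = k*(k - 1)*(k + 2)^2*(k - 2)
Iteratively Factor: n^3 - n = (n + 1)*(n^2 - n) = n*(n + 1)*(n - 1)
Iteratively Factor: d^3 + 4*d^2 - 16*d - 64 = (d + 4)*(d^2 - 16) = (d + 4)^2*(d - 4)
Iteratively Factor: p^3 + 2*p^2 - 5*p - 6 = (p + 3)*(p^2 - p - 2) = (p + 1)*(p + 3)*(p - 2)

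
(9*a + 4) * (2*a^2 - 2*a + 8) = 18*a^3 - 10*a^2 + 64*a + 32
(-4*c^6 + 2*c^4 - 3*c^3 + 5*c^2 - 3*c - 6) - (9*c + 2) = -4*c^6 + 2*c^4 - 3*c^3 + 5*c^2 - 12*c - 8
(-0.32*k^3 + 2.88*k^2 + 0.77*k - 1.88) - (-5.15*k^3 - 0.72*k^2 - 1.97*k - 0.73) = 4.83*k^3 + 3.6*k^2 + 2.74*k - 1.15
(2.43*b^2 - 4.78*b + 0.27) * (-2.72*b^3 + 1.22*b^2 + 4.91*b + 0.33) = -6.6096*b^5 + 15.9662*b^4 + 5.3653*b^3 - 22.3385*b^2 - 0.2517*b + 0.0891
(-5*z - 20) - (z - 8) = -6*z - 12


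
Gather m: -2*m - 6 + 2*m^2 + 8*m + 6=2*m^2 + 6*m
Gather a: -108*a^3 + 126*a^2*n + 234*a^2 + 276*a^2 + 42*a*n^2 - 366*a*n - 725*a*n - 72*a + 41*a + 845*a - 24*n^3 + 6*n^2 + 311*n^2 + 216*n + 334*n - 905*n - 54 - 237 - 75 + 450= -108*a^3 + a^2*(126*n + 510) + a*(42*n^2 - 1091*n + 814) - 24*n^3 + 317*n^2 - 355*n + 84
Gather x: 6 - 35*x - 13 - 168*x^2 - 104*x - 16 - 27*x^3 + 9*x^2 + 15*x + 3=-27*x^3 - 159*x^2 - 124*x - 20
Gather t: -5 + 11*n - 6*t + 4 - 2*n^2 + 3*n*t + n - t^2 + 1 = -2*n^2 + 12*n - t^2 + t*(3*n - 6)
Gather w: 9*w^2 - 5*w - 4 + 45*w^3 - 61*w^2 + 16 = 45*w^3 - 52*w^2 - 5*w + 12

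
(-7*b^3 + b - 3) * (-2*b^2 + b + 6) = 14*b^5 - 7*b^4 - 44*b^3 + 7*b^2 + 3*b - 18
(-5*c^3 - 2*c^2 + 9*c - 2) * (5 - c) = 5*c^4 - 23*c^3 - 19*c^2 + 47*c - 10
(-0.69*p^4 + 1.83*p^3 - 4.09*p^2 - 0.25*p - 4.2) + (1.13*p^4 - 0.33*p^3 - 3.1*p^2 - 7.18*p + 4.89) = 0.44*p^4 + 1.5*p^3 - 7.19*p^2 - 7.43*p + 0.69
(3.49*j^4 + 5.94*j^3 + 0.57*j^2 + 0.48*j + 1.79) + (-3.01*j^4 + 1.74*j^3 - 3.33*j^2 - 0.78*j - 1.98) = 0.48*j^4 + 7.68*j^3 - 2.76*j^2 - 0.3*j - 0.19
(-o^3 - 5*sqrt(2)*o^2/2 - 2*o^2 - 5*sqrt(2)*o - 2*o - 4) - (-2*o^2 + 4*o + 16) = -o^3 - 5*sqrt(2)*o^2/2 - 5*sqrt(2)*o - 6*o - 20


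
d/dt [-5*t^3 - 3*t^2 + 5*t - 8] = -15*t^2 - 6*t + 5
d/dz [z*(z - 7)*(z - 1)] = 3*z^2 - 16*z + 7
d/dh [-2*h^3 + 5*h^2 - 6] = 2*h*(5 - 3*h)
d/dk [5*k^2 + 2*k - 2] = 10*k + 2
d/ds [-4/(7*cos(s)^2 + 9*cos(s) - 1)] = -4*(14*cos(s) + 9)*sin(s)/(7*cos(s)^2 + 9*cos(s) - 1)^2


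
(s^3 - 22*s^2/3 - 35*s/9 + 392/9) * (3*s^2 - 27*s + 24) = 3*s^5 - 49*s^4 + 631*s^3/3 + 179*s^2/3 - 3808*s/3 + 3136/3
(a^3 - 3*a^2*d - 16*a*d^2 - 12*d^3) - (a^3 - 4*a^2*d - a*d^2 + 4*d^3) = a^2*d - 15*a*d^2 - 16*d^3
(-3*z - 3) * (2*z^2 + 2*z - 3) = -6*z^3 - 12*z^2 + 3*z + 9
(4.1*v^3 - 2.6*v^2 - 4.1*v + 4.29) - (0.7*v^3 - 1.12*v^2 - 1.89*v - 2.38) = 3.4*v^3 - 1.48*v^2 - 2.21*v + 6.67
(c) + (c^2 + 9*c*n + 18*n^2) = c^2 + 9*c*n + c + 18*n^2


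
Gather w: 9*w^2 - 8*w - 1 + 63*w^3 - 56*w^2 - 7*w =63*w^3 - 47*w^2 - 15*w - 1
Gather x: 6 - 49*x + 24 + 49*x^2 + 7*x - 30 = 49*x^2 - 42*x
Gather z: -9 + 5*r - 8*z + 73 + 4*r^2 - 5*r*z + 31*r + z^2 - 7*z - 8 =4*r^2 + 36*r + z^2 + z*(-5*r - 15) + 56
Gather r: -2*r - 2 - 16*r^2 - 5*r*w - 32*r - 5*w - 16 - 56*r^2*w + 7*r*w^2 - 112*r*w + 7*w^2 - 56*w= r^2*(-56*w - 16) + r*(7*w^2 - 117*w - 34) + 7*w^2 - 61*w - 18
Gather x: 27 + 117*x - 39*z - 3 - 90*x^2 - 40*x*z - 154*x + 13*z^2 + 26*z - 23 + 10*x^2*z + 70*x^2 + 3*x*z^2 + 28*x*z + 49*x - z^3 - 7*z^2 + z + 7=x^2*(10*z - 20) + x*(3*z^2 - 12*z + 12) - z^3 + 6*z^2 - 12*z + 8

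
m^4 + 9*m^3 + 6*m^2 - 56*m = m*(m - 2)*(m + 4)*(m + 7)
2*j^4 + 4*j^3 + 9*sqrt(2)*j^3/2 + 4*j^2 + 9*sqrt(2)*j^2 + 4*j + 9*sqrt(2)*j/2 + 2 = (j + 1)*(j + 2*sqrt(2))*(sqrt(2)*j + 1/2)*(sqrt(2)*j + sqrt(2))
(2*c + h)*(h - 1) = 2*c*h - 2*c + h^2 - h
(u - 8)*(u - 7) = u^2 - 15*u + 56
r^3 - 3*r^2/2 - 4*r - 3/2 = (r - 3)*(r + 1/2)*(r + 1)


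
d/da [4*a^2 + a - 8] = 8*a + 1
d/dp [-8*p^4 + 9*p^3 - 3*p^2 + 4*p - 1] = -32*p^3 + 27*p^2 - 6*p + 4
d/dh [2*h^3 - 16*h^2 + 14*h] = 6*h^2 - 32*h + 14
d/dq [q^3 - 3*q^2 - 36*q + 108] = 3*q^2 - 6*q - 36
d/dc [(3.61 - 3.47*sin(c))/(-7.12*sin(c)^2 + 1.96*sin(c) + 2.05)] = (-24.7064*sin(c)^2 + 51.4064*sin(c) - 14.1891)*cos(c)/(50.6944*sin(c)^4 - 27.9104*sin(c)^3 - 25.3504*sin(c)^2 + 8.036*sin(c) + 4.2025)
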